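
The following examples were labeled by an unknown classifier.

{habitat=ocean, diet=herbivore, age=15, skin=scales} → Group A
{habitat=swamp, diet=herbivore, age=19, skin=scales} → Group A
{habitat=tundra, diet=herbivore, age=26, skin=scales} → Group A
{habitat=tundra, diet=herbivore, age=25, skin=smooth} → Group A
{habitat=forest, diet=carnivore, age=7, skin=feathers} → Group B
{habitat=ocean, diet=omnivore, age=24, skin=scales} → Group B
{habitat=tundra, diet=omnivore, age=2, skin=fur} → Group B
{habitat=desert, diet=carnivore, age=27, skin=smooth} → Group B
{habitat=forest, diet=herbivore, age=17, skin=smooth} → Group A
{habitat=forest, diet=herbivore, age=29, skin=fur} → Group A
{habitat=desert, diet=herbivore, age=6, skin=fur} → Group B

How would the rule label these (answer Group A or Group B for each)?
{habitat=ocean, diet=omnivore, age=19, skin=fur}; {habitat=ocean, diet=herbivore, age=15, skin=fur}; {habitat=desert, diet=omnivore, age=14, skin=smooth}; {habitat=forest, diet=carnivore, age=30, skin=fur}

Group B, Group A, Group B, Group B

A rule that fits every label: diet is herbivore AND age ≥ 7 — true of each 'Group A' example, false of each 'Group B' one.
{habitat=ocean, diet=omnivore, age=19, skin=fur} → diet is omnivore, age = 19 → Group B.
{habitat=ocean, diet=herbivore, age=15, skin=fur} → diet is herbivore, age = 15 → Group A.
{habitat=desert, diet=omnivore, age=14, skin=smooth} → diet is omnivore, age = 14 → Group B.
{habitat=forest, diet=carnivore, age=30, skin=fur} → diet is carnivore, age = 30 → Group B.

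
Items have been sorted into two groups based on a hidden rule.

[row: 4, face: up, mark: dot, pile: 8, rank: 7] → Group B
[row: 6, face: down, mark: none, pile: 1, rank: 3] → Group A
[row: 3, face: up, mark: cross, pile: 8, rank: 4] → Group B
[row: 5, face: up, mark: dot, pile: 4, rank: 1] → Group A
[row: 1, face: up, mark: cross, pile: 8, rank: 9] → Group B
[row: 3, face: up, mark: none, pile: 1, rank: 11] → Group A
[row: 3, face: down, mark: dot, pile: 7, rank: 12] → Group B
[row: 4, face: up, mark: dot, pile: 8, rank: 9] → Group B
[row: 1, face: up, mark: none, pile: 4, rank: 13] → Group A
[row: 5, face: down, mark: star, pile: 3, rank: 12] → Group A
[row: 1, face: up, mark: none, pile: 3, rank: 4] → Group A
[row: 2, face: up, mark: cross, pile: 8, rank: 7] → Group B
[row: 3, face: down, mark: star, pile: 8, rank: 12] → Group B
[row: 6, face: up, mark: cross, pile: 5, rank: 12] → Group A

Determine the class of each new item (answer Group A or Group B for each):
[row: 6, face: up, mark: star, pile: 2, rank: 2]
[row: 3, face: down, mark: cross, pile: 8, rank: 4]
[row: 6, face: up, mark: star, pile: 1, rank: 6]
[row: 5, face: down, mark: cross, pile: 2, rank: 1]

'Group A' ⟺ pile ≤ 5.

Group A, Group B, Group A, Group A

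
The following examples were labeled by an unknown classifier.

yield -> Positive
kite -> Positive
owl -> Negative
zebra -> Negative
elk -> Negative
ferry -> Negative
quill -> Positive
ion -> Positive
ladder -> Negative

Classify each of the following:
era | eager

Negative, Negative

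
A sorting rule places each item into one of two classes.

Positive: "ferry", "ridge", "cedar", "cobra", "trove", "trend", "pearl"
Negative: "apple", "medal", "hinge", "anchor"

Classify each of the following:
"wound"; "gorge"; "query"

Negative, Positive, Positive

The pattern is that an item is 'Positive' exactly when: odd length AND contains 'r'.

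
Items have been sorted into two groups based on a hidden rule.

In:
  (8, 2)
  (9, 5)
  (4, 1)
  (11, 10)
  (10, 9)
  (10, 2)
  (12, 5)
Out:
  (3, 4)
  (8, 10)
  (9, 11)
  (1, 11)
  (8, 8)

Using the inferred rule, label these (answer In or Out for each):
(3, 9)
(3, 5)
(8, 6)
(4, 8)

One predicate separates the groups cleanly: first > second.
(3, 9): 3 < 9 — doesn't match, so Out.
(3, 5): 3 < 5 — doesn't match, so Out.
(8, 6): 8 > 6 — has this property, so In.
(4, 8): 4 < 8 — doesn't match, so Out.

Out, Out, In, Out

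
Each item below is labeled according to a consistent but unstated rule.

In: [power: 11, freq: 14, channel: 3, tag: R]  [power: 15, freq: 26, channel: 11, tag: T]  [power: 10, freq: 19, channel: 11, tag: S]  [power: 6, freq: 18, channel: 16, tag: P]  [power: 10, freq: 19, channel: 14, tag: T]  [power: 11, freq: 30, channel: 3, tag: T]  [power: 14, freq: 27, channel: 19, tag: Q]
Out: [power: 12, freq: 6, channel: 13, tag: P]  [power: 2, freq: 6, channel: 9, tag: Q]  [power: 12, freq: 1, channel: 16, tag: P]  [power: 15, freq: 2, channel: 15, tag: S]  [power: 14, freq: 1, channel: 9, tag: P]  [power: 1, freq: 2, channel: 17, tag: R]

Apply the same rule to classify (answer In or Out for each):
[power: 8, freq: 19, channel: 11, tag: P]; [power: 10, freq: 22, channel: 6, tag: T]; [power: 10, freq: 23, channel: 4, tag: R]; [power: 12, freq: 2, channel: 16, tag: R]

The distinguishing property — freq ≥ 14 — holds for all the 'In' cases and none of the 'Out' cases.
[power: 8, freq: 19, channel: 11, tag: P]: freq = 19, matches → In. [power: 10, freq: 22, channel: 6, tag: T]: freq = 22, matches → In. [power: 10, freq: 23, channel: 4, tag: R]: freq = 23, matches → In. [power: 12, freq: 2, channel: 16, tag: R]: freq = 2, doesn't match → Out.

In, In, In, Out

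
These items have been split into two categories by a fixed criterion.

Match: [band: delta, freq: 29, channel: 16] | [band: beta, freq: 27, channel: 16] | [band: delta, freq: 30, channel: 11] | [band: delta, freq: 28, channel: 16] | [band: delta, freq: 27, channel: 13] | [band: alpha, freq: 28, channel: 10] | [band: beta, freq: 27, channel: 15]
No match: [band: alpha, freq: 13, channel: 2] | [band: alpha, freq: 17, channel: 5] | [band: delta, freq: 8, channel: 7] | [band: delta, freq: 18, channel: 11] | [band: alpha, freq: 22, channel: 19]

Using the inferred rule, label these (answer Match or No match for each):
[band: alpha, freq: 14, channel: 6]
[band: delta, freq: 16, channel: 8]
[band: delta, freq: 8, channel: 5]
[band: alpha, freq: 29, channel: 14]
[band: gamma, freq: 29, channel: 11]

The distinguishing property — freq ≥ 27 — holds for all the 'Match' cases and none of the 'No match' cases.
[band: alpha, freq: 14, channel: 6]: No match (freq = 14). [band: delta, freq: 16, channel: 8]: No match (freq = 16). [band: delta, freq: 8, channel: 5]: No match (freq = 8). [band: alpha, freq: 29, channel: 14]: Match (freq = 29). [band: gamma, freq: 29, channel: 11]: Match (freq = 29).

No match, No match, No match, Match, Match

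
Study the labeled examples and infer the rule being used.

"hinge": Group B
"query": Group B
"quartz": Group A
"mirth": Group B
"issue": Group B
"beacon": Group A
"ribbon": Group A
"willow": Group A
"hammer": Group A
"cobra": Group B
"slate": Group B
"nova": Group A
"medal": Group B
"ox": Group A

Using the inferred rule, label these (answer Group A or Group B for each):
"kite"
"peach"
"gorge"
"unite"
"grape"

Group A, Group B, Group B, Group B, Group B

The pattern is that an item is 'Group A' exactly when: even length.
"kite" — length 4, hence Group A. "peach" — length 5, hence Group B. "gorge" — length 5, hence Group B. "unite" — length 5, hence Group B. "grape" — length 5, hence Group B.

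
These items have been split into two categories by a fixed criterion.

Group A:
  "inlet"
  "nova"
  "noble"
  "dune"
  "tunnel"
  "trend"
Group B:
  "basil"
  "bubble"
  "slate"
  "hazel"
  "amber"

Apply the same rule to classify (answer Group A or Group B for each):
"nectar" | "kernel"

Group A, Group A

One predicate separates the groups cleanly: contains 'n'.
"nectar": Group A (has 'n'). "kernel": Group A (has 'n').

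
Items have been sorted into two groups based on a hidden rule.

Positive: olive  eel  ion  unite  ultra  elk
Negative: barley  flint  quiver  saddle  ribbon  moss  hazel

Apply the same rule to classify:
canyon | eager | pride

The pattern is that an item is 'Positive' exactly when: starts with a vowel.
Negative: canyon, since starts with 'c'. Positive: eager, since starts with 'e'. Negative: pride, since starts with 'p'.

Negative, Positive, Negative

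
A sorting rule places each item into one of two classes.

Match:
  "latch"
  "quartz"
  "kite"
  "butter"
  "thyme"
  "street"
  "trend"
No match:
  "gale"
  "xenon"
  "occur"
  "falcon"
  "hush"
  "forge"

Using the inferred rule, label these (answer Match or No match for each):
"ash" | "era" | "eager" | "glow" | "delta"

No match, No match, No match, No match, Match

The classifier is using: contains 't'.
"ash": no 't', does not satisfy this → No match.
"era": no 't', does not satisfy this → No match.
"eager": no 't', does not satisfy this → No match.
"glow": no 't', does not satisfy this → No match.
"delta": has 't', matches → Match.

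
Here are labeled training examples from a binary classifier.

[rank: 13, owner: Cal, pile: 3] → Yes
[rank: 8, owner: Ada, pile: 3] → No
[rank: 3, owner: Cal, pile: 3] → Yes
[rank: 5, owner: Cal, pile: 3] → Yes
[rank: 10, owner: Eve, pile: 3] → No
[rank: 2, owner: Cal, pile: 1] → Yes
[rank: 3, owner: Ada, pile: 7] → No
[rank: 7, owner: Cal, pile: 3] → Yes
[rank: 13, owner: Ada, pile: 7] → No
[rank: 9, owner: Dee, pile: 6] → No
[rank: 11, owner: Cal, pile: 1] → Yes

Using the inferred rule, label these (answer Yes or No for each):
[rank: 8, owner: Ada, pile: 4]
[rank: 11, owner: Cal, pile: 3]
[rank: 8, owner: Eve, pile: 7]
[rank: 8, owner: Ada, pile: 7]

Checking candidate rules against both groups, what survives is: owner is Cal.

No, Yes, No, No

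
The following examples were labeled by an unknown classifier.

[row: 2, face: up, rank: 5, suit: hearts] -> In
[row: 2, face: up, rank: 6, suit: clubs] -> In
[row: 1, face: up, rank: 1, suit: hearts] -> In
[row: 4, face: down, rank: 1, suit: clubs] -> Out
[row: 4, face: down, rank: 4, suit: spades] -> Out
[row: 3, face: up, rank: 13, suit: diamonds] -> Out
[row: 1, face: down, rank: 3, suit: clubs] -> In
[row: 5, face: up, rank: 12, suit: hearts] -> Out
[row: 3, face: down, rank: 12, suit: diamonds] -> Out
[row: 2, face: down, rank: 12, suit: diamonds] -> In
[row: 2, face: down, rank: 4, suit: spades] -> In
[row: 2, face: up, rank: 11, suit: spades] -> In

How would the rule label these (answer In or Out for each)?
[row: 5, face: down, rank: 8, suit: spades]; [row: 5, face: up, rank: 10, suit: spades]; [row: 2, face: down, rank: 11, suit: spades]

Out, Out, In

The pattern is that an item is 'In' exactly when: row ≤ 2.
[row: 5, face: down, rank: 8, suit: spades]: row = 5 — does not fit, so Out.
[row: 5, face: up, rank: 10, suit: spades]: row = 5 — does not fit, so Out.
[row: 2, face: down, rank: 11, suit: spades]: row = 2 — meets the rule, so In.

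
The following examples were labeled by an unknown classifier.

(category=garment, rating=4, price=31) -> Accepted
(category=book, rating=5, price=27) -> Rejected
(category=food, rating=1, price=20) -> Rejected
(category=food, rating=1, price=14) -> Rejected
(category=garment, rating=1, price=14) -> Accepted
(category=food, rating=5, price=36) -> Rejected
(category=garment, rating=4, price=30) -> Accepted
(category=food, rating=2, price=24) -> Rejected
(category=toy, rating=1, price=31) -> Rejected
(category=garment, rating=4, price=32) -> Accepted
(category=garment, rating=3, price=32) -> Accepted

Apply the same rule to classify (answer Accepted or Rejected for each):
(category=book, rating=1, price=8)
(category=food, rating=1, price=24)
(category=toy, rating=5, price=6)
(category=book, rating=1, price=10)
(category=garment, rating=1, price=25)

A rule that fits every label: category is garment — true of each 'Accepted' example, false of each 'Rejected' one.
(category=book, rating=1, price=8): Rejected (category is book). (category=food, rating=1, price=24): Rejected (category is food). (category=toy, rating=5, price=6): Rejected (category is toy). (category=book, rating=1, price=10): Rejected (category is book). (category=garment, rating=1, price=25): Accepted (category is garment).

Rejected, Rejected, Rejected, Rejected, Accepted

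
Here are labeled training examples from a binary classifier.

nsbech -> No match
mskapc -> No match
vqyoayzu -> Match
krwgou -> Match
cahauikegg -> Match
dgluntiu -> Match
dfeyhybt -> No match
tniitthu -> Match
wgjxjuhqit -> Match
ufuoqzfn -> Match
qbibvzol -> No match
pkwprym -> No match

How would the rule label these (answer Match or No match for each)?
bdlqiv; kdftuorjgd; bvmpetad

No match, Match, No match

Comparing the two groups points to one rule — contains 'u'.
bdlqiv: No match (no 'u').
kdftuorjgd: Match (has 'u').
bvmpetad: No match (no 'u').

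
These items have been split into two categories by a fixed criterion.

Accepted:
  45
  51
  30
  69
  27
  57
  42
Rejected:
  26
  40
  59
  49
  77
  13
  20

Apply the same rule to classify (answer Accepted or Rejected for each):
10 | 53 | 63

Rejected, Rejected, Accepted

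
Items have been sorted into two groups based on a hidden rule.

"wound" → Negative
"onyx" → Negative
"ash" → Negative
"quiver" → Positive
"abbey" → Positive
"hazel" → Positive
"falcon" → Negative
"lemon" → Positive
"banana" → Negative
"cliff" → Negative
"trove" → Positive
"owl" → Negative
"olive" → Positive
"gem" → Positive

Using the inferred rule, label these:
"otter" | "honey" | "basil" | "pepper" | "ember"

Positive, Positive, Negative, Positive, Positive

The distinguishing property — contains 'e' — holds for all the 'Positive' cases and none of the 'Negative' cases.
"otter": has 'e', matches → Positive.
"honey": has 'e', matches → Positive.
"basil": no 'e', doesn't qualify → Negative.
"pepper": has 'e', matches → Positive.
"ember": has 'e', matches → Positive.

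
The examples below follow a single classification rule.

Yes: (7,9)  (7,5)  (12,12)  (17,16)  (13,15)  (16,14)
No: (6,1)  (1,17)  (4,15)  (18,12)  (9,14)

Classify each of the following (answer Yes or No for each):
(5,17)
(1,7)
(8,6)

The pattern is that an item is 'Yes' exactly when: |first − second| ≤ 2.
No: (5,17), since |5−17| = 12.
No: (1,7), since |1−7| = 6.
Yes: (8,6), since |8−6| = 2.

No, No, Yes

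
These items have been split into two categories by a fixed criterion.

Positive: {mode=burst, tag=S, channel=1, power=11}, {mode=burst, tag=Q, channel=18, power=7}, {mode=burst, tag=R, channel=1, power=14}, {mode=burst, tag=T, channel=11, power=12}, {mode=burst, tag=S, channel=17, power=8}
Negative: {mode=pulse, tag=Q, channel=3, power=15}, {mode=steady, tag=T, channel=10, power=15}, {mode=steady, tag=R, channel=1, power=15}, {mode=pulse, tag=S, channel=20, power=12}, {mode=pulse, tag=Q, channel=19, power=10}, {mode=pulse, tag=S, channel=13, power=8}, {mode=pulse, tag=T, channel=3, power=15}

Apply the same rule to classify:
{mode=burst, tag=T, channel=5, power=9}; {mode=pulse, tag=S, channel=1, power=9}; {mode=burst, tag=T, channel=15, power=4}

Positive, Negative, Positive

Checking candidate rules against both groups, what survives is: mode is burst.
{mode=burst, tag=T, channel=5, power=9}: Positive (mode is burst). {mode=pulse, tag=S, channel=1, power=9}: Negative (mode is pulse). {mode=burst, tag=T, channel=15, power=4}: Positive (mode is burst).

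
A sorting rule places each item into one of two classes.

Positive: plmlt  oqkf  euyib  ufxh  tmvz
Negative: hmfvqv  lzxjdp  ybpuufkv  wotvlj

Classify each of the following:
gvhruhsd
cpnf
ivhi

The classifier is using: length ≤ 5.

Negative, Positive, Positive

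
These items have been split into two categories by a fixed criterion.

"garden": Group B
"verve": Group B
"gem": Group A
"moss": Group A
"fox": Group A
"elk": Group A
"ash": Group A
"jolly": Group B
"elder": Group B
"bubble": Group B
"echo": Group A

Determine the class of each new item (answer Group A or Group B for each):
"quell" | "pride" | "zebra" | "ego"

All 'Group A' examples share one property — length ≤ 4 — and every 'Group B' example lacks it.
"quell" → length 5 → Group B. "pride" → length 5 → Group B. "zebra" → length 5 → Group B. "ego" → length 3 → Group A.

Group B, Group B, Group B, Group A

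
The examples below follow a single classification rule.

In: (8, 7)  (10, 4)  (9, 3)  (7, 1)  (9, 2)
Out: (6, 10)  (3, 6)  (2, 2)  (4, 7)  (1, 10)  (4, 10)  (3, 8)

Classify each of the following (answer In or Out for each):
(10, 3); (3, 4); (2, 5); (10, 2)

Every 'In' example satisfies: first > second. None of the 'Out' examples do.

In, Out, Out, In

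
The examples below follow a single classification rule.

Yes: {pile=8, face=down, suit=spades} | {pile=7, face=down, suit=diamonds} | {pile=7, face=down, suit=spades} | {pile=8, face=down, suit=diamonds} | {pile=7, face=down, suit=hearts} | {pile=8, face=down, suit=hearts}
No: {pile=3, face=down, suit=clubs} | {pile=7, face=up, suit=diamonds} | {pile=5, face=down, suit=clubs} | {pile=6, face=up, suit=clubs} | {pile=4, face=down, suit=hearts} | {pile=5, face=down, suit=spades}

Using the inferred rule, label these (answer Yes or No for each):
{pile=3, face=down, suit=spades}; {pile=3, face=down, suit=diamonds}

The distinguishing property — face is down AND pile ≥ 6 — holds for all the 'Yes' cases and none of the 'No' cases.
{pile=3, face=down, suit=spades} — face is down, pile = 3, hence No.
{pile=3, face=down, suit=diamonds} — face is down, pile = 3, hence No.

No, No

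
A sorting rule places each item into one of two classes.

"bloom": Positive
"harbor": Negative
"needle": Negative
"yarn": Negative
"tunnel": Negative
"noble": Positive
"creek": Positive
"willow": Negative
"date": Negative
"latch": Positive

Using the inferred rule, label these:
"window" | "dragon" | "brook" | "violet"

Every 'Positive' example satisfies: odd length. None of the 'Negative' examples do.
Negative: "window", since length 6.
Negative: "dragon", since length 6.
Positive: "brook", since length 5.
Negative: "violet", since length 6.

Negative, Negative, Positive, Negative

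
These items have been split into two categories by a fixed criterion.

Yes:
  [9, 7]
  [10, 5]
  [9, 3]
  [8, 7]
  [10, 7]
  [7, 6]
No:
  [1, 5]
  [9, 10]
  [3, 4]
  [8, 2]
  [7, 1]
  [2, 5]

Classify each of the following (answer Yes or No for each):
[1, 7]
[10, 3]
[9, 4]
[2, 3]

The distinguishing property — first > second AND sum ≥ 12 — holds for all the 'Yes' cases and none of the 'No' cases.
[1, 7]: 1 < 7, 1+7 = 8, does not pass → No.
[10, 3]: 10 > 3, 10+3 = 13, checks out → Yes.
[9, 4]: 9 > 4, 9+4 = 13, checks out → Yes.
[2, 3]: 2 < 3, 2+3 = 5, does not pass → No.

No, Yes, Yes, No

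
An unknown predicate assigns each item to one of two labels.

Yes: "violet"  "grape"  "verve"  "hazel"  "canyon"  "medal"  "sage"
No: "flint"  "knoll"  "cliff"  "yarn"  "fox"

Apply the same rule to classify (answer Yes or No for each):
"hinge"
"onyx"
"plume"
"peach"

Yes, No, Yes, Yes

The pattern is that an item is 'Yes' exactly when: has ≥ 2 vowels.
"hinge": Yes (2 vowels).
"onyx": No (1 vowel).
"plume": Yes (2 vowels).
"peach": Yes (2 vowels).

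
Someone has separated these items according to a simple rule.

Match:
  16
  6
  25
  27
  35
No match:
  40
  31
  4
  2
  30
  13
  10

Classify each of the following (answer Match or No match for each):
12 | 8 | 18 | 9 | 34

No match, Match, Match, Match, Match

Rule: digit sum ≥ 5. This holds for each 'Match' example and fails for each 'No match' one.
12: No match (digit sum 1+2 = 3). 8: Match (digit sum 8). 18: Match (digit sum 1+8 = 9). 9: Match (digit sum 9). 34: Match (digit sum 3+4 = 7).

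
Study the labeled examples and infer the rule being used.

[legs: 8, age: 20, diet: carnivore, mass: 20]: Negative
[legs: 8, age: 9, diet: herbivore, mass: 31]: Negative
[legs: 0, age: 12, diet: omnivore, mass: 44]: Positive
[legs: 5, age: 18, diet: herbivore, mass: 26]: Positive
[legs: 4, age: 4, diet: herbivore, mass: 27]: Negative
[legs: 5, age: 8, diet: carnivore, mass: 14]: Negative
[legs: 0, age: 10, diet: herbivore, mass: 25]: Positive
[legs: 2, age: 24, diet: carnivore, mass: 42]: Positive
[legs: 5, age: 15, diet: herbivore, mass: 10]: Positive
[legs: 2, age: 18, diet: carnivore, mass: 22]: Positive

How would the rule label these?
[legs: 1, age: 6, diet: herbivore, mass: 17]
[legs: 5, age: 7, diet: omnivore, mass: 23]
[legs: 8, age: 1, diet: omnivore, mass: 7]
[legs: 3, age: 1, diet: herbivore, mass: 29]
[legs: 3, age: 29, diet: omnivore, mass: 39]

Negative, Negative, Negative, Negative, Positive

'Positive' ⟺ legs ≤ 5 AND age ≥ 9.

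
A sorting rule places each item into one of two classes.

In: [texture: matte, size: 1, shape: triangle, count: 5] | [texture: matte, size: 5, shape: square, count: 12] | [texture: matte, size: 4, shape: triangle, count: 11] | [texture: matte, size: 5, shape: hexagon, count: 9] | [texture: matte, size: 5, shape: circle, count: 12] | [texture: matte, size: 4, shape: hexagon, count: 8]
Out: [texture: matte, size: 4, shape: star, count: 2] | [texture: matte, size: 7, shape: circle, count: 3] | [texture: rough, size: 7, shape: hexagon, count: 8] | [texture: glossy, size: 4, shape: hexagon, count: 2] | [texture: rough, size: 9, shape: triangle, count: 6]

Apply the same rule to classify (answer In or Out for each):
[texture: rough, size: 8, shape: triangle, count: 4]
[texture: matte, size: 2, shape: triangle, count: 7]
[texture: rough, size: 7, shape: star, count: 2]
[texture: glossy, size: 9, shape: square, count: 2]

Out, In, Out, Out

The rule appears to be: texture is matte AND count ≥ 5.
Out: [texture: rough, size: 8, shape: triangle, count: 4], since texture is rough, count = 4.
In: [texture: matte, size: 2, shape: triangle, count: 7], since texture is matte, count = 7.
Out: [texture: rough, size: 7, shape: star, count: 2], since texture is rough, count = 2.
Out: [texture: glossy, size: 9, shape: square, count: 2], since texture is glossy, count = 2.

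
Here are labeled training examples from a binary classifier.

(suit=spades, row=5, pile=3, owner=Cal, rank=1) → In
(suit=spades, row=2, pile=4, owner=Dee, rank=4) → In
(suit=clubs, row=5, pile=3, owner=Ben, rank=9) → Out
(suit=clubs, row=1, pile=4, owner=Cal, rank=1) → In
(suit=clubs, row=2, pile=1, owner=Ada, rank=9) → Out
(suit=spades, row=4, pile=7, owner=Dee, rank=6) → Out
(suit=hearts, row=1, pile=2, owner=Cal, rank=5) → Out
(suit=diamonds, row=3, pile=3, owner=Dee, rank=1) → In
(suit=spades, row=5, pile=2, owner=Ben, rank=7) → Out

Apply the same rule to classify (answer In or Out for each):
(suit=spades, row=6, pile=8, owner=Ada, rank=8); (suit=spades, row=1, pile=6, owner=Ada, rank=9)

Out, Out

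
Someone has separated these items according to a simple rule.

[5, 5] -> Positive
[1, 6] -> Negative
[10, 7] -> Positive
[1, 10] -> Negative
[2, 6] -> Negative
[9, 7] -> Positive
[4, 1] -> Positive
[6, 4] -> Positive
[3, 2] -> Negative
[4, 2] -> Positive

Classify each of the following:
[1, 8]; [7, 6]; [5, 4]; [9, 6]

The distinguishing property — first ≥ 4 — holds for all the 'Positive' cases and none of the 'Negative' cases.
[1, 8]: Negative (first 1). [7, 6]: Positive (first 7). [5, 4]: Positive (first 5). [9, 6]: Positive (first 9).

Negative, Positive, Positive, Positive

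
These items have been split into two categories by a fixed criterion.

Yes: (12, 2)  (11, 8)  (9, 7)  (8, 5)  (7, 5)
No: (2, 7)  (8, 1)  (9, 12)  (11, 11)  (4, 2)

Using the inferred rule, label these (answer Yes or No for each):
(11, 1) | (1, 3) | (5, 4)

A rule that fits every label: first > second AND sum ≥ 12 — true of each 'Yes' example, false of each 'No' one.
(11, 1): 11 > 1, 11+1 = 12, satisfies this → Yes.
(1, 3): 1 < 3, 1+3 = 4, does not pass → No.
(5, 4): 5 > 4, 5+4 = 9, does not pass → No.

Yes, No, No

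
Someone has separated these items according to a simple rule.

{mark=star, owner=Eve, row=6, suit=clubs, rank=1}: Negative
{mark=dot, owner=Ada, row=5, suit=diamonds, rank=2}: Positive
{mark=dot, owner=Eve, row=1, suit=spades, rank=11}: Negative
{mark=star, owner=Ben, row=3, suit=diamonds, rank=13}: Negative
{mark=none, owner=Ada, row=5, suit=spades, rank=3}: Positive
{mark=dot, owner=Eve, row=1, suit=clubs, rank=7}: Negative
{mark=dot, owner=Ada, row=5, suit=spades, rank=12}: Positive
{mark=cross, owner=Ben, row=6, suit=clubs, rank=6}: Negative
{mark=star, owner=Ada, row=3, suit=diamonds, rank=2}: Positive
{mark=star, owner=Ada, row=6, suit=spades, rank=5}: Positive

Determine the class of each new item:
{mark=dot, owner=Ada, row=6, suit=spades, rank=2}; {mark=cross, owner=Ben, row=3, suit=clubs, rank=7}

Positive, Negative

All 'Positive' examples share one property — owner is Ada — and every 'Negative' example lacks it.
{mark=dot, owner=Ada, row=6, suit=spades, rank=2}: Positive (owner is Ada). {mark=cross, owner=Ben, row=3, suit=clubs, rank=7}: Negative (owner is Ben).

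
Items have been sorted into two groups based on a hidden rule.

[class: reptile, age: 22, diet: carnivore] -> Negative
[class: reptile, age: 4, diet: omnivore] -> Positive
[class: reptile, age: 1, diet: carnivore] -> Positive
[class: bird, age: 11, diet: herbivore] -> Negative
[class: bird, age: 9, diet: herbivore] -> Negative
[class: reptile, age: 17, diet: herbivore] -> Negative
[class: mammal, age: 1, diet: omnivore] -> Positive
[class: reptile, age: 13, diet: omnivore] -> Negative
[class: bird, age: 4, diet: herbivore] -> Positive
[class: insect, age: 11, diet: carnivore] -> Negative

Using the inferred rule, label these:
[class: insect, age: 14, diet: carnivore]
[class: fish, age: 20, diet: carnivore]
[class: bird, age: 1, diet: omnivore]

All 'Positive' examples share one property — age ≤ 4 — and every 'Negative' example lacks it.

Negative, Negative, Positive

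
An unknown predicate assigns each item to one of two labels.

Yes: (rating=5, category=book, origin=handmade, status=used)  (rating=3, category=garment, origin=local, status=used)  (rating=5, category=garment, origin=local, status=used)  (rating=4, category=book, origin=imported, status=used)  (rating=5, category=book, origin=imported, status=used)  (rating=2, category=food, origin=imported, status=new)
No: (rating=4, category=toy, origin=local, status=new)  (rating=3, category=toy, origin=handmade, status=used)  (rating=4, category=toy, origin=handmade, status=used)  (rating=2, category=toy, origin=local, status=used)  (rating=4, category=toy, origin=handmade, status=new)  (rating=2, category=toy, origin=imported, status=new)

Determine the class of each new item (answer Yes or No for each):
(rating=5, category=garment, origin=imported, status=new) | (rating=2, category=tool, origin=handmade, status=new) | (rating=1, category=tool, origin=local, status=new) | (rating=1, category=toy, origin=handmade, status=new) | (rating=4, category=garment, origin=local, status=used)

Yes, Yes, Yes, No, Yes

'Yes' ⟺ category is not toy.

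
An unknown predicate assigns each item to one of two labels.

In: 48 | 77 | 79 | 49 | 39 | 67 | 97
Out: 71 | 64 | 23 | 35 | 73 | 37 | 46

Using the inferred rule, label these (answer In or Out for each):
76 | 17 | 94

The distinguishing property — digit sum ≥ 11 — holds for all the 'In' cases and none of the 'Out' cases.
76: digit sum 7+6 = 13, satisfies this → In.
17: digit sum 1+7 = 8, lacks this property → Out.
94: digit sum 9+4 = 13, satisfies this → In.

In, Out, In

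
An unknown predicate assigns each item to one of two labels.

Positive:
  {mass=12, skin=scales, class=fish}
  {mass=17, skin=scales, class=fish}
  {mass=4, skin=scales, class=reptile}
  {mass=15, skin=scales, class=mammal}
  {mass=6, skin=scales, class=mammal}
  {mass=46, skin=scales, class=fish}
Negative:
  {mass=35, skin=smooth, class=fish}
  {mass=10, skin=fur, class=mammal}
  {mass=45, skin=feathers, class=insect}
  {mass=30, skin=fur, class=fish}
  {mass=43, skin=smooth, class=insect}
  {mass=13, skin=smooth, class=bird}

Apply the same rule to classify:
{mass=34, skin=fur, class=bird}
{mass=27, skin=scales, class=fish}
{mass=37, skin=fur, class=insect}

Negative, Positive, Negative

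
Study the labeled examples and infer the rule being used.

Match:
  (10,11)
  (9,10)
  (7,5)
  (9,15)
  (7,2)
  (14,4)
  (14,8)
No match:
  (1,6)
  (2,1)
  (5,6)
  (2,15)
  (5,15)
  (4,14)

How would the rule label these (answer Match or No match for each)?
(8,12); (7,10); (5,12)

Match, Match, No match

One predicate separates the groups cleanly: first ≥ 6.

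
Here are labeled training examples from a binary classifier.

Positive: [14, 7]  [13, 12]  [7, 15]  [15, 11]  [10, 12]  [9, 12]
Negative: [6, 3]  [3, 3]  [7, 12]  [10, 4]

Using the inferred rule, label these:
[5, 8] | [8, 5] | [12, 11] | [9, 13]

A rule that fits every label: sum ≥ 21 — true of each 'Positive' example, false of each 'Negative' one.
[5, 8]: 5+8 = 13 — fails the rule, so Negative.
[8, 5]: 8+5 = 13 — fails the rule, so Negative.
[12, 11]: 12+11 = 23 — matches, so Positive.
[9, 13]: 9+13 = 22 — matches, so Positive.

Negative, Negative, Positive, Positive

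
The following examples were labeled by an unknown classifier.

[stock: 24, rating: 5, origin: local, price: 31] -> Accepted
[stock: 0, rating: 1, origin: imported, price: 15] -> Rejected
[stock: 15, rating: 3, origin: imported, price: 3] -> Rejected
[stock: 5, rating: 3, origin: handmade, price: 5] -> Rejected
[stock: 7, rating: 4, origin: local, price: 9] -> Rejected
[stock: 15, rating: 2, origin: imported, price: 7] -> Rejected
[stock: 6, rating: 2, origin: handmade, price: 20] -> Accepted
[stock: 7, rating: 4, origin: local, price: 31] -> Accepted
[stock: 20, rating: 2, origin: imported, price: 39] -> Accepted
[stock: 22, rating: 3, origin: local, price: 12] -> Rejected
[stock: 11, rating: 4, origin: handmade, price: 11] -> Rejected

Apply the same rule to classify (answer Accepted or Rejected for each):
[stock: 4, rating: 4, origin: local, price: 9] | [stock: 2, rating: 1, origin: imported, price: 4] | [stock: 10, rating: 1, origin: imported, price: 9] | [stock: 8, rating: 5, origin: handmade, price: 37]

The simplest hypothesis consistent with all the labels is: price ≥ 20.
Rejected: [stock: 4, rating: 4, origin: local, price: 9], since price = 9.
Rejected: [stock: 2, rating: 1, origin: imported, price: 4], since price = 4.
Rejected: [stock: 10, rating: 1, origin: imported, price: 9], since price = 9.
Accepted: [stock: 8, rating: 5, origin: handmade, price: 37], since price = 37.

Rejected, Rejected, Rejected, Accepted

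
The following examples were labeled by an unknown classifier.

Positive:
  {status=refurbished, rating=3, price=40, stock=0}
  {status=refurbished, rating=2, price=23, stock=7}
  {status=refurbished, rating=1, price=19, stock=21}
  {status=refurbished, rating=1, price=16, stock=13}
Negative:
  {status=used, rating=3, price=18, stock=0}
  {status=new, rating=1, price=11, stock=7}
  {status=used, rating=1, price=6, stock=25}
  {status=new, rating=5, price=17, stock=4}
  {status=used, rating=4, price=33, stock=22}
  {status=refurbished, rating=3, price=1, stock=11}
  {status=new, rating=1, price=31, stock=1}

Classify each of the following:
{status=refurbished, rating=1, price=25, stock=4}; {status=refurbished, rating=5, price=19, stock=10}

The classifier is using: status is refurbished AND price ≥ 6.

Positive, Positive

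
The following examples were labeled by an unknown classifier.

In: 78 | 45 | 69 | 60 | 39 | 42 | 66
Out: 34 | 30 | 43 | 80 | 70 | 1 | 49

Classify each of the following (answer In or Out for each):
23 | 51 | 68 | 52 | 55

The pattern is that an item is 'In' exactly when: multiple of 3 AND at least 34.
23: 23 = 3·7 + 2, 23 < 34, fails the rule → Out. 51: 51 = 3·17, 51 ≥ 34, qualifies → In. 68: 68 = 3·22 + 2, 68 ≥ 34, fails the rule → Out. 52: 52 = 3·17 + 1, 52 ≥ 34, fails the rule → Out. 55: 55 = 3·18 + 1, 55 ≥ 34, fails the rule → Out.

Out, In, Out, Out, Out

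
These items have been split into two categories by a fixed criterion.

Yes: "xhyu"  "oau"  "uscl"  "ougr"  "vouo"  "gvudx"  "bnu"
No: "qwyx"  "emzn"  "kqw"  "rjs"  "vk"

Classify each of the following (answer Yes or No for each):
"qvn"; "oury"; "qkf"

No, Yes, No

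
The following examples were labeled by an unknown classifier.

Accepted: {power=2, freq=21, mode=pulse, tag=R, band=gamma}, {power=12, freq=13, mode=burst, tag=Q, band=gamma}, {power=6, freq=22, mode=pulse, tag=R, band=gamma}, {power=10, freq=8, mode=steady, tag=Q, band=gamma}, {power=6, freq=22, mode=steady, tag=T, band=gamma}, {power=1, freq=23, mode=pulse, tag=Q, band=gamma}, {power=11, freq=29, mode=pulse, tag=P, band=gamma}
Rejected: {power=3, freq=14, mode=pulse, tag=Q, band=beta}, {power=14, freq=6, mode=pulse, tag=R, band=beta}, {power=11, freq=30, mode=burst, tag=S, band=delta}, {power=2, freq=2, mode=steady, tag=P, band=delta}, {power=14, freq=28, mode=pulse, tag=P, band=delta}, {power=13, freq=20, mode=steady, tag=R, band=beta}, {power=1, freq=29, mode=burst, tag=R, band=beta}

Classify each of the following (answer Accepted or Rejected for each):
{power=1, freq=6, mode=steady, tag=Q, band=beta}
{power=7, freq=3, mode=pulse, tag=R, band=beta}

The pattern is that an item is 'Accepted' exactly when: band is gamma.

Rejected, Rejected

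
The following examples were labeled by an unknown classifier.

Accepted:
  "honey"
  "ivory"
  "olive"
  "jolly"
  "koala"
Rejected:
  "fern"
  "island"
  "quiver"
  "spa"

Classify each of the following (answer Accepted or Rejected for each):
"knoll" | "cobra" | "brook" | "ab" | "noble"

The common property of the 'Accepted' items is: contains 'o'. No 'Rejected' item has it.

Accepted, Accepted, Accepted, Rejected, Accepted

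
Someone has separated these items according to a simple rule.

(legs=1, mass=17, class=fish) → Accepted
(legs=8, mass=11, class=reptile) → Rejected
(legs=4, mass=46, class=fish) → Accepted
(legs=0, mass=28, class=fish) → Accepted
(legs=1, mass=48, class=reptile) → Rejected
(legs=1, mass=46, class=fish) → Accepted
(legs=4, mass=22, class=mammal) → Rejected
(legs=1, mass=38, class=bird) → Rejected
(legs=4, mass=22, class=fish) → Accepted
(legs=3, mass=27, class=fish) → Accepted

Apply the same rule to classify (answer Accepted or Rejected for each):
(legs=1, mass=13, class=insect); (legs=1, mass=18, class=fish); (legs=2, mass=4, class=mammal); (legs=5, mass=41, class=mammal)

All 'Accepted' examples share one property — class is fish — and every 'Rejected' example lacks it.
Rejected: (legs=1, mass=13, class=insect), since class is insect.
Accepted: (legs=1, mass=18, class=fish), since class is fish.
Rejected: (legs=2, mass=4, class=mammal), since class is mammal.
Rejected: (legs=5, mass=41, class=mammal), since class is mammal.

Rejected, Accepted, Rejected, Rejected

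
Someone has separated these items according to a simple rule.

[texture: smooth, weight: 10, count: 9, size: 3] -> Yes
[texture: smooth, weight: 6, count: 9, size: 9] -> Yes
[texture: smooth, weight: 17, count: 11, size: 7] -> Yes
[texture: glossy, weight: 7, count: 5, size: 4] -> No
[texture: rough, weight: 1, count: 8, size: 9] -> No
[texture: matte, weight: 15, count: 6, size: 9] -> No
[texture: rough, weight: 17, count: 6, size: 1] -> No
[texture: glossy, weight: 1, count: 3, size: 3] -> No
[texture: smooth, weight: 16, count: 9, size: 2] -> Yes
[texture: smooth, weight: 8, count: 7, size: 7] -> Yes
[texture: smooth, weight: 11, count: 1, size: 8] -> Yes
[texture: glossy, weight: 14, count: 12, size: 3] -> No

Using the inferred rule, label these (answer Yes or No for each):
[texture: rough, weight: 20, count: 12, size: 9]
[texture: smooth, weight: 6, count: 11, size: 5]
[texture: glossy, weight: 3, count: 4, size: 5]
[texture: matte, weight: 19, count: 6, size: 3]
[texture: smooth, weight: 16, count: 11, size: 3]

A rule that fits every label: texture is smooth — true of each 'Yes' example, false of each 'No' one.
[texture: rough, weight: 20, count: 12, size: 9]: No (texture is rough).
[texture: smooth, weight: 6, count: 11, size: 5]: Yes (texture is smooth).
[texture: glossy, weight: 3, count: 4, size: 5]: No (texture is glossy).
[texture: matte, weight: 19, count: 6, size: 3]: No (texture is matte).
[texture: smooth, weight: 16, count: 11, size: 3]: Yes (texture is smooth).

No, Yes, No, No, Yes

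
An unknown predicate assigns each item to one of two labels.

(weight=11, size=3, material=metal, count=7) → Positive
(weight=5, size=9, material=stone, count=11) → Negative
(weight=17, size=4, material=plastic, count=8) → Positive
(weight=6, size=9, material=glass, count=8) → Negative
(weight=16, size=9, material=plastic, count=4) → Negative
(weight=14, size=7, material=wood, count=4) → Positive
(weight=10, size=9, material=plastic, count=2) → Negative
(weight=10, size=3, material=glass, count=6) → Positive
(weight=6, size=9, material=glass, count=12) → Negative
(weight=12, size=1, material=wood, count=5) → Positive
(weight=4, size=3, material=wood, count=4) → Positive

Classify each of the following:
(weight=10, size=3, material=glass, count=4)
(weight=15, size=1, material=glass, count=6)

Positive, Positive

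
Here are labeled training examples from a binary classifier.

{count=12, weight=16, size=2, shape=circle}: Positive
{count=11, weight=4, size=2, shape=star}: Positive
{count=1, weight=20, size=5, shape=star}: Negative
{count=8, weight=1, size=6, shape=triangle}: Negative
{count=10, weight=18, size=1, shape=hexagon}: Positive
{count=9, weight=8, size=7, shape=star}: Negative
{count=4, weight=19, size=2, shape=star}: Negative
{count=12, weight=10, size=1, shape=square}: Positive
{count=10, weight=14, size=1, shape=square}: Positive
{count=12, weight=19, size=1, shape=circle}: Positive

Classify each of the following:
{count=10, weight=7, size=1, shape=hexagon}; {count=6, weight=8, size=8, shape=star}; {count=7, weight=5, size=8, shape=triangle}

A rule that fits every label: count ≥ 10 — true of each 'Positive' example, false of each 'Negative' one.
{count=10, weight=7, size=1, shape=hexagon}: Positive (count = 10). {count=6, weight=8, size=8, shape=star}: Negative (count = 6). {count=7, weight=5, size=8, shape=triangle}: Negative (count = 7).

Positive, Negative, Negative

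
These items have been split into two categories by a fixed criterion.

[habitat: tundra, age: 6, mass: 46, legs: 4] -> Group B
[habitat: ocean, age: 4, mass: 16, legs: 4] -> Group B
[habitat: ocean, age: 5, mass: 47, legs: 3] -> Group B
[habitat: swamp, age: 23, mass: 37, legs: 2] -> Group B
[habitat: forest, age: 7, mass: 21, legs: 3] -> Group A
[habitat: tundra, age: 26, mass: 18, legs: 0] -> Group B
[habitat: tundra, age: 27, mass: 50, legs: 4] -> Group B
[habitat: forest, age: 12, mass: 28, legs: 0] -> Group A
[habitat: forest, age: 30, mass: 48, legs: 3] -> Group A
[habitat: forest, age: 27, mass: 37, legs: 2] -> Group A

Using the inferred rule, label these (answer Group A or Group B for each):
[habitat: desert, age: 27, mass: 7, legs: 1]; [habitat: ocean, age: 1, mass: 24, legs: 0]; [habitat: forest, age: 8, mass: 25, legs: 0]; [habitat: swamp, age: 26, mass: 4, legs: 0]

Group B, Group B, Group A, Group B

The distinguishing property — habitat is forest — holds for all the 'Group A' cases and none of the 'Group B' cases.
[habitat: desert, age: 27, mass: 7, legs: 1]: Group B (habitat is desert).
[habitat: ocean, age: 1, mass: 24, legs: 0]: Group B (habitat is ocean).
[habitat: forest, age: 8, mass: 25, legs: 0]: Group A (habitat is forest).
[habitat: swamp, age: 26, mass: 4, legs: 0]: Group B (habitat is swamp).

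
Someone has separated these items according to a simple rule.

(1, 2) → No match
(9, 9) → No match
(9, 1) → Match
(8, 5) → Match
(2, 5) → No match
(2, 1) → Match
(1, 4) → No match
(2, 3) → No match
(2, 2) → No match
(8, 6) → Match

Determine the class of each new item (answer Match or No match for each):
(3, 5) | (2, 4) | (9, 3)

The classifier is using: first > second.

No match, No match, Match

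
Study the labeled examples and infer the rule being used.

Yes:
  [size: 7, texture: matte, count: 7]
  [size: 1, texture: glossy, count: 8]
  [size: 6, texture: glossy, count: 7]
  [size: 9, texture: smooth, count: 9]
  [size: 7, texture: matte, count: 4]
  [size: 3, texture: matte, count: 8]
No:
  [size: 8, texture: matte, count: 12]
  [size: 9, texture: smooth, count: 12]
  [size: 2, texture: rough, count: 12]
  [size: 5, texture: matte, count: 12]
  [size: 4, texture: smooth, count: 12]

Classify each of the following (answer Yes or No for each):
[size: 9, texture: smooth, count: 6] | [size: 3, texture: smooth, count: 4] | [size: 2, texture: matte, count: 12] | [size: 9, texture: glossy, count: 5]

The simplest hypothesis consistent with all the labels is: count ≤ 9.
[size: 9, texture: smooth, count: 6]: count = 6 — qualifies, so Yes. [size: 3, texture: smooth, count: 4]: count = 4 — qualifies, so Yes. [size: 2, texture: matte, count: 12]: count = 12 — fails this test, so No. [size: 9, texture: glossy, count: 5]: count = 5 — qualifies, so Yes.

Yes, Yes, No, Yes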